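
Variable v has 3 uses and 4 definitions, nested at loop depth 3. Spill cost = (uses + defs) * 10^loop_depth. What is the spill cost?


uses + defs = 3 + 4 = 7
10^3 = 1000
Spill cost = 7 * 1000 = 7000

7000


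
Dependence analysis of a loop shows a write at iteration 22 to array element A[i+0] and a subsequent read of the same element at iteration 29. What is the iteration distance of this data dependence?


Distance = read iteration - write iteration
= 29 - 22 = 7

7


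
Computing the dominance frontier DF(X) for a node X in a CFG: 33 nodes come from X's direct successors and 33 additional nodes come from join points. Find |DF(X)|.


DF(X) = direct successor contributions + join point contributions
= 33 + 33 = 66

66


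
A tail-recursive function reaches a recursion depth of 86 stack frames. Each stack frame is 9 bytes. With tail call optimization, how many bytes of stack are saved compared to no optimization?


Without TCO: 86 * 9 = 774 bytes
With TCO: reuse 1 frame = 9 bytes
Savings = 774 - 9 = 765

765


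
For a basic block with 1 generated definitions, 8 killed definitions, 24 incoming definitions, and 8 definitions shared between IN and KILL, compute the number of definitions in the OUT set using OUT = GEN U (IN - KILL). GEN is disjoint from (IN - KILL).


IN - KILL: 24 - 8 = 16 surviving definitions
OUT = GEN + surviving = 1 + 16 = 17

17


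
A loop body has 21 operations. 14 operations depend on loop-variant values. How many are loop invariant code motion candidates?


Invariant candidates = total - loop-dependent
= 21 - 14 = 7

7


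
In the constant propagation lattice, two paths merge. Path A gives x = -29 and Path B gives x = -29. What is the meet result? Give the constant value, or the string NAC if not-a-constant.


Meet operation: if both paths give the same constant, result is that constant; if they differ, result is NAC (not-a-constant).
Path A: -29, Path B: -29 -> equal
Result: constant -> -29

-29


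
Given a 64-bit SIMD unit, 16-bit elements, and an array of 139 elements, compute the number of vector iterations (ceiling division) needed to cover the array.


Width = 64 / 16 = 4 elements per vector op
Iterations = ceil(139 / 4) = 35

35


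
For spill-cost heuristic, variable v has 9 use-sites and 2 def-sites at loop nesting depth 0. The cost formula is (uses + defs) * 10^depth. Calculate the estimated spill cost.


uses + defs = 9 + 2 = 11
10^0 = 1
Spill cost = 11 * 1 = 11

11


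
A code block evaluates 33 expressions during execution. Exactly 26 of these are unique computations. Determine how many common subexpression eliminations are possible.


CSE count = total expressions - unique expressions
= 33 - 26 = 7

7


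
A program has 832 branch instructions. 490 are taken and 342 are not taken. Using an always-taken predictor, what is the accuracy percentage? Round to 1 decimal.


Predictor: always-taken
Correct predictions = 490
Accuracy = 490 / 832 * 100 = 58.9%

58.9


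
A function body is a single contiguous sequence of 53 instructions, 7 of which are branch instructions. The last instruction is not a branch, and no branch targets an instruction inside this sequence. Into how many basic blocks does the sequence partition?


With no in-sequence branch targets, the leaders are the first instruction plus the instruction after each branch.
Number of basic blocks = branches + 1
= 7 + 1 = 8

8


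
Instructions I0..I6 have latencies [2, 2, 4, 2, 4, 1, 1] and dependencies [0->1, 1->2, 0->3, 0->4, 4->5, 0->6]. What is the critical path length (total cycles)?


Compute longest path through dependency graph: dist(Ik) = max over predecessors of dist + latency(Ik).
dist(I0) = latency 2 = 2
dist(I1) = dist(I0) + 2 = 2 + 2 = 4
dist(I2) = dist(I1) + 4 = 4 + 4 = 8
dist(I3) = dist(I0) + 2 = 2 + 2 = 4
dist(I4) = dist(I0) + 4 = 2 + 4 = 6
dist(I5) = dist(I4) + 1 = 6 + 1 = 7
dist(I6) = dist(I0) + 1 = 2 + 1 = 3
Critical path = max dist = 8

8


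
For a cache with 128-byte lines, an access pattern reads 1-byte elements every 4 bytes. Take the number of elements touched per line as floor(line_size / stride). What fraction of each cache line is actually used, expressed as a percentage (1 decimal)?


Elements per cache line = floor(128 / 4) = 32
Bytes used = 32 * 1 = 32
Utilization = 32 / 128 * 100 = 25.0%

25.0


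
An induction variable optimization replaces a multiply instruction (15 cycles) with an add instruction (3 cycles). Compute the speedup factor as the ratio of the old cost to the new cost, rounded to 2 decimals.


Ratio = mult_cost / add_cost = 15 / 3 = 5.0

5.0


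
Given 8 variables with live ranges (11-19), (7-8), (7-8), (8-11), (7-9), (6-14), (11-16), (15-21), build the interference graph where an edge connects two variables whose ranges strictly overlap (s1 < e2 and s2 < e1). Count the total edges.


Check all pairs for overlapping intervals.
Two intervals (s1,e1) and (s2,e2) overlap if s1 < e2 and s2 < e1.
v0 (11-19) vs v1..v7: overlaps v5, v6, v7 -> 3
v1 (7-8) vs v2..v7: overlaps v2, v4, v5 -> 3
v2 (7-8) vs v3..v7: overlaps v4, v5 -> 2
v3 (8-11) vs v4..v7: overlaps v4, v5 -> 2
v4 (7-9) vs v5..v7: overlaps v5 -> 1
v5 (6-14) vs v6..v7: overlaps v6 -> 1
v6 (11-16) vs v7: overlaps v7 -> 1
Total overlapping pairs = 3 + 3 + 2 + 2 + 1 + 1 + 1 = 13

13


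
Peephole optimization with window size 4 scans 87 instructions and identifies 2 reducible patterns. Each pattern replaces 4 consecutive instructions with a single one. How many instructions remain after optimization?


Each match removes 3 instructions.
Total removed = 2 * 3 = 6
Remaining = 87 - 6 = 81

81


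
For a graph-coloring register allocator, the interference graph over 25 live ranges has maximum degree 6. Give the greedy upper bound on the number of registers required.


Greedy coloring never needs more than (max_degree + 1) colors: when coloring a vertex, at most max_degree neighbors are already colored.
Upper bound = 6 + 1 = 7

7


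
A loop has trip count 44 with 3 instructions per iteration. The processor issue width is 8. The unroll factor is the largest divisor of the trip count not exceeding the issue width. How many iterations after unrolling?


Largest divisor of 44 <= 8 is 4
New iterations = 44 / 4 = 11

11


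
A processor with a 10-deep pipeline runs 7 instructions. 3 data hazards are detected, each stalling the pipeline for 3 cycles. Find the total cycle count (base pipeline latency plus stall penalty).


Base cycles = 10 + 7 - 1 = 16
Total stalls = 3 * 3 = 9
Total = 16 + 9 = 25

25


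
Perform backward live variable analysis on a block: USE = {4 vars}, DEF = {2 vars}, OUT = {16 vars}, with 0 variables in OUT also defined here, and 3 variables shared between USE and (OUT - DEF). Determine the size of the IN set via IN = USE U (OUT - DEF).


OUT - DEF: 16 - 0 = 16
|IN| = |USE| + |OUT - DEF| - |USE ∩ (OUT - DEF)| = 4 + 16 - 3 = 17

17


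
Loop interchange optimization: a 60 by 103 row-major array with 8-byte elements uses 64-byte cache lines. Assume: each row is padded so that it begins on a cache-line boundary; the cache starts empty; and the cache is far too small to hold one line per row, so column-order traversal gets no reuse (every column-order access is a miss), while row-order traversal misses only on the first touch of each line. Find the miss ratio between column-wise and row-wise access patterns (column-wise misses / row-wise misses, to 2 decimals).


Each row occupies 103 * 8 = 824 bytes and starts on a line boundary, so it spans ceil(824 / 64) = 13 cache lines.
Row-major traversal misses (one per line touched): 60 * ceil(103 * 8 / 64) = 780
Column-major traversal misses (no reuse, every access misses): 60 * 103 = 6180
Ratio = 6180 / 780 = 7.92

7.92


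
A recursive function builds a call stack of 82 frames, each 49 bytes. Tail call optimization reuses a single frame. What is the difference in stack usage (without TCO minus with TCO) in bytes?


Without TCO: 82 * 49 = 4018 bytes
With TCO: reuse 1 frame = 49 bytes
Savings = 4018 - 49 = 3969

3969


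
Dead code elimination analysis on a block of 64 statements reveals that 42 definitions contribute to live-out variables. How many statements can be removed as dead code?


Dead code = total statements - live definitions
= 64 - 42 = 22

22


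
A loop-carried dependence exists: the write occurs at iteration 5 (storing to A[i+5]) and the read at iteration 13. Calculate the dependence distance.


Distance = read iteration - write iteration
= 13 - 5 = 8

8


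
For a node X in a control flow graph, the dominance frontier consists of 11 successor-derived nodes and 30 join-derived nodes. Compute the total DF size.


DF(X) = direct successor contributions + join point contributions
= 11 + 30 = 41

41


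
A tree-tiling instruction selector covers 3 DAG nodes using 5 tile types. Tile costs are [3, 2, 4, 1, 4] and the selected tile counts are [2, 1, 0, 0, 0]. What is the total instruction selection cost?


Total cost = sum(count_i * cost_i)
= 2*3 + 1*2 + 0*4 + 0*1 + 0*4
= 8

8


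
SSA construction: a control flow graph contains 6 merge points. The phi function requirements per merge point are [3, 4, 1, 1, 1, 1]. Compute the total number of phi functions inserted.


Total phi functions = sum of phi functions at each join node
= 3 + 4 + 1 + 1 + 1 + 1 = 11

11


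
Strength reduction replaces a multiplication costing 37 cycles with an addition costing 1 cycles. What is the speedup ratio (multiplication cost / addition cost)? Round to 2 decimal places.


Ratio = mult_cost / add_cost = 37 / 1 = 37.0

37.0


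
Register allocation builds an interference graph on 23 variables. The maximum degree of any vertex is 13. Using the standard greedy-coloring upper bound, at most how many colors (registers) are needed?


Greedy coloring never needs more than (max_degree + 1) colors: when coloring a vertex, at most max_degree neighbors are already colored.
Upper bound = 13 + 1 = 14

14


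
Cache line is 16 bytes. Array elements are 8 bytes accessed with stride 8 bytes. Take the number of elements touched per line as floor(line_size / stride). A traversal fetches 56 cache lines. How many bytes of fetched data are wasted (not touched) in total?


Elements per line = floor(16 / 8) = 2
Bytes used per line = 2 * 8 = 16
Wasted per line = 16 - 16 = 0
Total wasted = 0 * 56 = 0

0


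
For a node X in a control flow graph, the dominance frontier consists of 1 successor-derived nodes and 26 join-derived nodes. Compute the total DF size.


DF(X) = direct successor contributions + join point contributions
= 1 + 26 = 27

27


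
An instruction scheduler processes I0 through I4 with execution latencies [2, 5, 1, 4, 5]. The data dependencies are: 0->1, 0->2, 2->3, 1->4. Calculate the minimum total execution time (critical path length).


Compute longest path through dependency graph: dist(Ik) = max over predecessors of dist + latency(Ik).
dist(I0) = latency 2 = 2
dist(I1) = dist(I0) + 5 = 2 + 5 = 7
dist(I2) = dist(I0) + 1 = 2 + 1 = 3
dist(I3) = dist(I2) + 4 = 3 + 4 = 7
dist(I4) = dist(I1) + 5 = 7 + 5 = 12
Critical path = max dist = 12

12


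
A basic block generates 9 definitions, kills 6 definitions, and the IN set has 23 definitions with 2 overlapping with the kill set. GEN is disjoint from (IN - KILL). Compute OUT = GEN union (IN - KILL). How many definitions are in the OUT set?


IN - KILL: 23 - 2 = 21 surviving definitions
OUT = GEN + surviving = 9 + 21 = 30

30


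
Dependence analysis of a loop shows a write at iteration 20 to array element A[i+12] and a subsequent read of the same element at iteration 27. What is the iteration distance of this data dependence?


Distance = read iteration - write iteration
= 27 - 20 = 7

7


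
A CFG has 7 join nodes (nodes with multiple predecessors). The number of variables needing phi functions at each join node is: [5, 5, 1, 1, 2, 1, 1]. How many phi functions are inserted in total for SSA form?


Total phi functions = sum of phi functions at each join node
= 5 + 5 + 1 + 1 + 2 + 1 + 1 = 16

16


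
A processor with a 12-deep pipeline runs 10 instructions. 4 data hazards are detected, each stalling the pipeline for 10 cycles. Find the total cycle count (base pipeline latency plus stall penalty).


Base cycles = 12 + 10 - 1 = 21
Total stalls = 4 * 10 = 40
Total = 21 + 40 = 61

61


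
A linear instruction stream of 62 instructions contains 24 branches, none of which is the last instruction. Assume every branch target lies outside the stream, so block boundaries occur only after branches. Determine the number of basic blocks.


With no in-sequence branch targets, the leaders are the first instruction plus the instruction after each branch.
Number of basic blocks = branches + 1
= 24 + 1 = 25

25


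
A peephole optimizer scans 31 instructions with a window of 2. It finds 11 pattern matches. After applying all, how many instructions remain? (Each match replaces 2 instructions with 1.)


Each match removes 1 instructions.
Total removed = 11 * 1 = 11
Remaining = 31 - 11 = 20

20


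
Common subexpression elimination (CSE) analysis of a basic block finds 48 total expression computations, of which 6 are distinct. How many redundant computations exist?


CSE count = total expressions - unique expressions
= 48 - 6 = 42

42


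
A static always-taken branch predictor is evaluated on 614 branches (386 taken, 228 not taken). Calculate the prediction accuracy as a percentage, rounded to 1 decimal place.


Predictor: always-taken
Correct predictions = 386
Accuracy = 386 / 614 * 100 = 62.9%

62.9


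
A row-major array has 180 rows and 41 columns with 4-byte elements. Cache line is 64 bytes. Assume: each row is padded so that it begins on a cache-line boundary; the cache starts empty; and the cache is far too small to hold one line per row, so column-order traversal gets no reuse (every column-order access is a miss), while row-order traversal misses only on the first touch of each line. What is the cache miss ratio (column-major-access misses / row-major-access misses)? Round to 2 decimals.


Each row occupies 41 * 4 = 164 bytes and starts on a line boundary, so it spans ceil(164 / 64) = 3 cache lines.
Row-major traversal misses (one per line touched): 180 * ceil(41 * 4 / 64) = 540
Column-major traversal misses (no reuse, every access misses): 180 * 41 = 7380
Ratio = 7380 / 540 = 13.67

13.67


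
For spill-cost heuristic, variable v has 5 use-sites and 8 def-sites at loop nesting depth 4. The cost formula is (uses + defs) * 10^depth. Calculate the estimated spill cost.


uses + defs = 5 + 8 = 13
10^4 = 10000
Spill cost = 13 * 10000 = 130000

130000


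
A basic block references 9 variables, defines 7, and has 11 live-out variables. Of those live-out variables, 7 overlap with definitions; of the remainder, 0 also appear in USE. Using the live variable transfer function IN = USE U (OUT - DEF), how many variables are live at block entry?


OUT - DEF: 11 - 7 = 4
|IN| = |USE| + |OUT - DEF| - |USE ∩ (OUT - DEF)| = 9 + 4 - 0 = 13

13


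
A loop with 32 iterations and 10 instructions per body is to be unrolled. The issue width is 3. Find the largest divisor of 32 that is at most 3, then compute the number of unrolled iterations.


Largest divisor of 32 <= 3 is 2
New iterations = 32 / 2 = 16

16


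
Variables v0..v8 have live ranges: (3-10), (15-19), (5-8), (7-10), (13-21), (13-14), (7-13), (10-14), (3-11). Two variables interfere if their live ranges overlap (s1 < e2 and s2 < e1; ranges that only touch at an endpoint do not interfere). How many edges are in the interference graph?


Check all pairs for overlapping intervals.
Two intervals (s1,e1) and (s2,e2) overlap if s1 < e2 and s2 < e1.
v0 (3-10) vs v1..v8: overlaps v2, v3, v6, v8 -> 4
v1 (15-19) vs v2..v8: overlaps v4 -> 1
v2 (5-8) vs v3..v8: overlaps v3, v6, v8 -> 3
v3 (7-10) vs v4..v8: overlaps v6, v8 -> 2
v4 (13-21) vs v5..v8: overlaps v5, v7 -> 2
v5 (13-14) vs v6..v8: overlaps v7 -> 1
v6 (7-13) vs v7..v8: overlaps v7, v8 -> 2
v7 (10-14) vs v8: overlaps v8 -> 1
Total overlapping pairs = 4 + 1 + 3 + 2 + 2 + 1 + 2 + 1 = 16

16


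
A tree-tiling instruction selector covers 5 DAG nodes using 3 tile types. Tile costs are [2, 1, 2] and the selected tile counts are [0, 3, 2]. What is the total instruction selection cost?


Total cost = sum(count_i * cost_i)
= 0*2 + 3*1 + 2*2
= 7

7


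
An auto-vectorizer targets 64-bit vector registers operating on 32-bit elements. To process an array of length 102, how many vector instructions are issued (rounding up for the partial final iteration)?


Width = 64 / 32 = 2 elements per vector op
Iterations = ceil(102 / 2) = 51

51


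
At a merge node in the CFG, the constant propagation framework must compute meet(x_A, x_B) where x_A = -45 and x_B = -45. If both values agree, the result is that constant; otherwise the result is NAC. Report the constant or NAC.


Meet operation: if both paths give the same constant, result is that constant; if they differ, result is NAC (not-a-constant).
Path A: -45, Path B: -45 -> equal
Result: constant -> -45

-45


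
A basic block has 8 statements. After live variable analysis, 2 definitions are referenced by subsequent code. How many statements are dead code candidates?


Dead code = total statements - live definitions
= 8 - 2 = 6

6


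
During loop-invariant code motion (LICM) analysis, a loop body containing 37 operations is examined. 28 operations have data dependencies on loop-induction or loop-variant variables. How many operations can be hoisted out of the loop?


Invariant candidates = total - loop-dependent
= 37 - 28 = 9

9


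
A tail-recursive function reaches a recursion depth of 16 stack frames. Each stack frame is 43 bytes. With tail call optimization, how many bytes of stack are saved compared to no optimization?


Without TCO: 16 * 43 = 688 bytes
With TCO: reuse 1 frame = 43 bytes
Savings = 688 - 43 = 645

645


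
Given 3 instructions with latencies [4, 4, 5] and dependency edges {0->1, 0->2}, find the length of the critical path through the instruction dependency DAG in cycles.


Compute longest path through dependency graph: dist(Ik) = max over predecessors of dist + latency(Ik).
dist(I0) = latency 4 = 4
dist(I1) = dist(I0) + 4 = 4 + 4 = 8
dist(I2) = dist(I0) + 5 = 4 + 5 = 9
Critical path = max dist = 9

9


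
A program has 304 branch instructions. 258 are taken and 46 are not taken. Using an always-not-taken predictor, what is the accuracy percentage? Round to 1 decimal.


Predictor: always-not-taken
Correct predictions = 46
Accuracy = 46 / 304 * 100 = 15.1%

15.1


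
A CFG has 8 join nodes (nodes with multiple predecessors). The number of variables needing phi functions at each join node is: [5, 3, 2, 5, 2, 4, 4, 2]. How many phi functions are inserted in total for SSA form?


Total phi functions = sum of phi functions at each join node
= 5 + 3 + 2 + 5 + 2 + 4 + 4 + 2 = 27

27


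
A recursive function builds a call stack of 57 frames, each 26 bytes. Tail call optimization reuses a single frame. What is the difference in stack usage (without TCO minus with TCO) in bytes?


Without TCO: 57 * 26 = 1482 bytes
With TCO: reuse 1 frame = 26 bytes
Savings = 1482 - 26 = 1456

1456


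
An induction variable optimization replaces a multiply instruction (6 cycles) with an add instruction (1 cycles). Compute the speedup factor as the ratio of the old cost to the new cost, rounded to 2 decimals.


Ratio = mult_cost / add_cost = 6 / 1 = 6.0

6.0


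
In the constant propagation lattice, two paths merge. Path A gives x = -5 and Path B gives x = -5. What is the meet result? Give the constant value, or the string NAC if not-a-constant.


Meet operation: if both paths give the same constant, result is that constant; if they differ, result is NAC (not-a-constant).
Path A: -5, Path B: -5 -> equal
Result: constant -> -5

-5


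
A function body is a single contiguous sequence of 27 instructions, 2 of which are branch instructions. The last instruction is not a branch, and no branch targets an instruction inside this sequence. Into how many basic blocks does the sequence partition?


With no in-sequence branch targets, the leaders are the first instruction plus the instruction after each branch.
Number of basic blocks = branches + 1
= 2 + 1 = 3

3


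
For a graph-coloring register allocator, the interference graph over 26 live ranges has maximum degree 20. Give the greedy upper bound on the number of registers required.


Greedy coloring never needs more than (max_degree + 1) colors: when coloring a vertex, at most max_degree neighbors are already colored.
Upper bound = 20 + 1 = 21

21


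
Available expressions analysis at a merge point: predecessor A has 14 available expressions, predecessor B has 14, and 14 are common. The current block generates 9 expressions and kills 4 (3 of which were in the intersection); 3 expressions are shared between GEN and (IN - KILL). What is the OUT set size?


IN = intersection of predecessors = 14
IN - KILL = 14 - 3 = 11
|OUT| = |GEN| + |IN - KILL| - |GEN ∩ (IN - KILL)| = 9 + 11 - 3 = 17

17


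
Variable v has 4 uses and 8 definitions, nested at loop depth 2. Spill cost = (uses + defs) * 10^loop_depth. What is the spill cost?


uses + defs = 4 + 8 = 12
10^2 = 100
Spill cost = 12 * 100 = 1200

1200


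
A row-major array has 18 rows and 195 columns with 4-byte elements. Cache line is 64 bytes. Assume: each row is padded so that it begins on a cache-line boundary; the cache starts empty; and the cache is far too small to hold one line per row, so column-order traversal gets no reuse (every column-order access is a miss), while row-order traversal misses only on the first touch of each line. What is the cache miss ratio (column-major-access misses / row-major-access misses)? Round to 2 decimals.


Each row occupies 195 * 4 = 780 bytes and starts on a line boundary, so it spans ceil(780 / 64) = 13 cache lines.
Row-major traversal misses (one per line touched): 18 * ceil(195 * 4 / 64) = 234
Column-major traversal misses (no reuse, every access misses): 18 * 195 = 3510
Ratio = 3510 / 234 = 15.0

15.0


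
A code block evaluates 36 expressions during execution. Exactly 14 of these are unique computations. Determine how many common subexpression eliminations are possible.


CSE count = total expressions - unique expressions
= 36 - 14 = 22

22


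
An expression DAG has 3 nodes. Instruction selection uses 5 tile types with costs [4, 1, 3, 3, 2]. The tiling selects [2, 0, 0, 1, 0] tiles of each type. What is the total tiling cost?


Total cost = sum(count_i * cost_i)
= 2*4 + 0*1 + 0*3 + 1*3 + 0*2
= 11

11


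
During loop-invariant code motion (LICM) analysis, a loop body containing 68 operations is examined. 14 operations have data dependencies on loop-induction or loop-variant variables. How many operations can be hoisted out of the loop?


Invariant candidates = total - loop-dependent
= 68 - 14 = 54

54


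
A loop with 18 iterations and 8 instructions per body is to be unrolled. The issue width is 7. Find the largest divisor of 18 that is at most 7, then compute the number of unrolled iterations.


Largest divisor of 18 <= 7 is 6
New iterations = 18 / 6 = 3

3


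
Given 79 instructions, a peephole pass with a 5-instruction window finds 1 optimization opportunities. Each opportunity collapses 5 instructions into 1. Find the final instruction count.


Each match removes 4 instructions.
Total removed = 1 * 4 = 4
Remaining = 79 - 4 = 75

75


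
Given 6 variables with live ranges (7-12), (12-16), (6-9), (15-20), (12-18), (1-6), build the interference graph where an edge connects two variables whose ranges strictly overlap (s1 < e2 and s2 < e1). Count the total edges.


Check all pairs for overlapping intervals.
Two intervals (s1,e1) and (s2,e2) overlap if s1 < e2 and s2 < e1.
v0 (7-12) vs v1..v5: overlaps v2 -> 1
v1 (12-16) vs v2..v5: overlaps v3, v4 -> 2
v2 (6-9) vs v3..v5: overlaps none -> 0
v3 (15-20) vs v4..v5: overlaps v4 -> 1
v4 (12-18) vs v5: overlaps none -> 0
Total overlapping pairs = 1 + 2 + 0 + 1 + 0 = 4

4


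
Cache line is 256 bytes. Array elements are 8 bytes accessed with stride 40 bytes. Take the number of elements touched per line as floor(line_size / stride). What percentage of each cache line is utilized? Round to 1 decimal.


Elements per cache line = floor(256 / 40) = 6
Bytes used = 6 * 8 = 48
Utilization = 48 / 256 * 100 = 18.8%

18.8


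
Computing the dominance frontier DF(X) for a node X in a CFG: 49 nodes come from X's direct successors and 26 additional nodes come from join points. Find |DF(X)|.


DF(X) = direct successor contributions + join point contributions
= 49 + 26 = 75

75


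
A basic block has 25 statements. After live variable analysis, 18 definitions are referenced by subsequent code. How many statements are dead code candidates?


Dead code = total statements - live definitions
= 25 - 18 = 7

7


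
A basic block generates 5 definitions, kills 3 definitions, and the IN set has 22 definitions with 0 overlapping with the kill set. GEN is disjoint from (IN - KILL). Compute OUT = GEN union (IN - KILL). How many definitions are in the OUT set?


IN - KILL: 22 - 0 = 22 surviving definitions
OUT = GEN + surviving = 5 + 22 = 27

27


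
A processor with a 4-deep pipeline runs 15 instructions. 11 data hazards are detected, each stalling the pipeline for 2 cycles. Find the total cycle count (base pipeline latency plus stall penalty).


Base cycles = 4 + 15 - 1 = 18
Total stalls = 11 * 2 = 22
Total = 18 + 22 = 40

40


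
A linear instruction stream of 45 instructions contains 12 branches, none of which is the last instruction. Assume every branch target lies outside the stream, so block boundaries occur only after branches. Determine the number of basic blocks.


With no in-sequence branch targets, the leaders are the first instruction plus the instruction after each branch.
Number of basic blocks = branches + 1
= 12 + 1 = 13

13


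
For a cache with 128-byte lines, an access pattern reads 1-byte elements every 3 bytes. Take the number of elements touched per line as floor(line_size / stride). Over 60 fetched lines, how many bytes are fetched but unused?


Elements per line = floor(128 / 3) = 42
Bytes used per line = 42 * 1 = 42
Wasted per line = 128 - 42 = 86
Total wasted = 86 * 60 = 5160

5160


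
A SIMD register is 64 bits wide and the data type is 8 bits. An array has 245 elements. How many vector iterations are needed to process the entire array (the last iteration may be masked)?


Width = 64 / 8 = 8 elements per vector op
Iterations = ceil(245 / 8) = 31

31


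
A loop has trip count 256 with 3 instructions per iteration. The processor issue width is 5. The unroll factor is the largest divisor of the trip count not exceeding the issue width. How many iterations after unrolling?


Largest divisor of 256 <= 5 is 4
New iterations = 256 / 4 = 64

64


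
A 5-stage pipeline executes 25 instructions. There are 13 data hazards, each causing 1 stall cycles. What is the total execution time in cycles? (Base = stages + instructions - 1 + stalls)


Base cycles = 5 + 25 - 1 = 29
Total stalls = 13 * 1 = 13
Total = 29 + 13 = 42

42


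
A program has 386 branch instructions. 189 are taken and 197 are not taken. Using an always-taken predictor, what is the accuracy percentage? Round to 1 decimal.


Predictor: always-taken
Correct predictions = 189
Accuracy = 189 / 386 * 100 = 49.0%

49.0


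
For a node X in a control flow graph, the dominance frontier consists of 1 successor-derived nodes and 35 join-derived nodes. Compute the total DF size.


DF(X) = direct successor contributions + join point contributions
= 1 + 35 = 36

36


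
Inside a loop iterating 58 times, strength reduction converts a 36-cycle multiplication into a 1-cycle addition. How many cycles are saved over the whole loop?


Per-iteration saving = 36 - 1 = 35
Total saved = 58 * 35 = 2030

2030


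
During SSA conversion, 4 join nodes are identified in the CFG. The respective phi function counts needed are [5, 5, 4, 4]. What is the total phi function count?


Total phi functions = sum of phi functions at each join node
= 5 + 5 + 4 + 4 = 18

18


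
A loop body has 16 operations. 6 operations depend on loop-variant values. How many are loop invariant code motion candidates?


Invariant candidates = total - loop-dependent
= 16 - 6 = 10

10


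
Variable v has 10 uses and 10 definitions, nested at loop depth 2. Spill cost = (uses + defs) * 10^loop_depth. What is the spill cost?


uses + defs = 10 + 10 = 20
10^2 = 100
Spill cost = 20 * 100 = 2000

2000


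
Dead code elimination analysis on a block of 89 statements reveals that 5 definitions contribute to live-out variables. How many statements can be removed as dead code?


Dead code = total statements - live definitions
= 89 - 5 = 84

84


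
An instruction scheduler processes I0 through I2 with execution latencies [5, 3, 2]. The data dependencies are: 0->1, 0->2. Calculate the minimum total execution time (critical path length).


Compute longest path through dependency graph: dist(Ik) = max over predecessors of dist + latency(Ik).
dist(I0) = latency 5 = 5
dist(I1) = dist(I0) + 3 = 5 + 3 = 8
dist(I2) = dist(I0) + 2 = 5 + 2 = 7
Critical path = max dist = 8

8


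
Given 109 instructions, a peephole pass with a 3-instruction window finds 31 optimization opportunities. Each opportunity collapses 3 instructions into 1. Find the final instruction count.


Each match removes 2 instructions.
Total removed = 31 * 2 = 62
Remaining = 109 - 62 = 47

47


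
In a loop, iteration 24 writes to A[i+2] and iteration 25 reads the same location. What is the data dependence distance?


Distance = read iteration - write iteration
= 25 - 24 = 1

1


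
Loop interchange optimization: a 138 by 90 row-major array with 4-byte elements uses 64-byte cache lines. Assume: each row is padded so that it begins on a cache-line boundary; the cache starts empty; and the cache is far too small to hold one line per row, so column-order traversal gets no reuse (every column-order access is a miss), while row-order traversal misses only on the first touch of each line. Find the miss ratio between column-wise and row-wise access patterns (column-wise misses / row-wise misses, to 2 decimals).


Each row occupies 90 * 4 = 360 bytes and starts on a line boundary, so it spans ceil(360 / 64) = 6 cache lines.
Row-major traversal misses (one per line touched): 138 * ceil(90 * 4 / 64) = 828
Column-major traversal misses (no reuse, every access misses): 138 * 90 = 12420
Ratio = 12420 / 828 = 15.0

15.0


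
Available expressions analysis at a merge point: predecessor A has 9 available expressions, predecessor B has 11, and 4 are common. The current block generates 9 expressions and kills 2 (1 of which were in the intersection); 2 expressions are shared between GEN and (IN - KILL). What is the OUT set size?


IN = intersection of predecessors = 4
IN - KILL = 4 - 1 = 3
|OUT| = |GEN| + |IN - KILL| - |GEN ∩ (IN - KILL)| = 9 + 3 - 2 = 10

10


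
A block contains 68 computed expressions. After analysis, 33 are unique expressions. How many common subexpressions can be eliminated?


CSE count = total expressions - unique expressions
= 68 - 33 = 35

35


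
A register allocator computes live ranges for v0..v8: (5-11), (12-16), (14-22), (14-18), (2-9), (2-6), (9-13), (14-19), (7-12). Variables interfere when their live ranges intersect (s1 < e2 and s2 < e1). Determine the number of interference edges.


Check all pairs for overlapping intervals.
Two intervals (s1,e1) and (s2,e2) overlap if s1 < e2 and s2 < e1.
v0 (5-11) vs v1..v8: overlaps v4, v5, v6, v8 -> 4
v1 (12-16) vs v2..v8: overlaps v2, v3, v6, v7 -> 4
v2 (14-22) vs v3..v8: overlaps v3, v7 -> 2
v3 (14-18) vs v4..v8: overlaps v7 -> 1
v4 (2-9) vs v5..v8: overlaps v5, v8 -> 2
v5 (2-6) vs v6..v8: overlaps none -> 0
v6 (9-13) vs v7..v8: overlaps v8 -> 1
v7 (14-19) vs v8: overlaps none -> 0
Total overlapping pairs = 4 + 4 + 2 + 1 + 2 + 0 + 1 + 0 = 14

14


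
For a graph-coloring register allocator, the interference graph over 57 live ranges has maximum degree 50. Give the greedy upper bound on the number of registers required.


Greedy coloring never needs more than (max_degree + 1) colors: when coloring a vertex, at most max_degree neighbors are already colored.
Upper bound = 50 + 1 = 51

51


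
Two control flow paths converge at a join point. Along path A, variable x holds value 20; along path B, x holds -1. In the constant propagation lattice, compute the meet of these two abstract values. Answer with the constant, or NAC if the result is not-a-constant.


Meet operation: if both paths give the same constant, result is that constant; if they differ, result is NAC (not-a-constant).
Path A: 20, Path B: -1 -> differ
Result: not-a-constant -> NAC

NAC


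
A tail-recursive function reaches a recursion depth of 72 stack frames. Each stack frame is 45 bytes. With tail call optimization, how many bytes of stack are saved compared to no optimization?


Without TCO: 72 * 45 = 3240 bytes
With TCO: reuse 1 frame = 45 bytes
Savings = 3240 - 45 = 3195

3195


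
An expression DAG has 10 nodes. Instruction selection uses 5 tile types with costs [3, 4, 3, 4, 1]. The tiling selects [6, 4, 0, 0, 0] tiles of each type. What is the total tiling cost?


Total cost = sum(count_i * cost_i)
= 6*3 + 4*4 + 0*3 + 0*4 + 0*1
= 34

34


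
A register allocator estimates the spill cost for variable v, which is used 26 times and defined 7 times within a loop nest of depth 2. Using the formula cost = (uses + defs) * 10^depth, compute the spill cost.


uses + defs = 26 + 7 = 33
10^2 = 100
Spill cost = 33 * 100 = 3300

3300


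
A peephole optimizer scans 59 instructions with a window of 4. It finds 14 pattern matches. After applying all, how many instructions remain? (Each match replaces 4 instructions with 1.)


Each match removes 3 instructions.
Total removed = 14 * 3 = 42
Remaining = 59 - 42 = 17

17


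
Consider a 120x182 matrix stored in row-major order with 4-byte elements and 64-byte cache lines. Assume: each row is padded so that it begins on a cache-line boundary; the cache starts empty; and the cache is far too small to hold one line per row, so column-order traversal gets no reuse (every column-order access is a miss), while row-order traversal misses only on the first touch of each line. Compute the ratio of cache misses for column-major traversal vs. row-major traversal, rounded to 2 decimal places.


Each row occupies 182 * 4 = 728 bytes and starts on a line boundary, so it spans ceil(728 / 64) = 12 cache lines.
Row-major traversal misses (one per line touched): 120 * ceil(182 * 4 / 64) = 1440
Column-major traversal misses (no reuse, every access misses): 120 * 182 = 21840
Ratio = 21840 / 1440 = 15.17

15.17


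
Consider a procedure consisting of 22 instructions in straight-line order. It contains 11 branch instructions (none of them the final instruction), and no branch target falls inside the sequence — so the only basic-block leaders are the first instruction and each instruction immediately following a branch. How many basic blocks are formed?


With no in-sequence branch targets, the leaders are the first instruction plus the instruction after each branch.
Number of basic blocks = branches + 1
= 11 + 1 = 12

12


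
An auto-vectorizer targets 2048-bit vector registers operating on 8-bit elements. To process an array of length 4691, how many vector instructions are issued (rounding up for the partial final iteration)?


Width = 2048 / 8 = 256 elements per vector op
Iterations = ceil(4691 / 256) = 19

19


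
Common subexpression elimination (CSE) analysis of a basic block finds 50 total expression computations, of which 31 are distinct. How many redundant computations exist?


CSE count = total expressions - unique expressions
= 50 - 31 = 19

19


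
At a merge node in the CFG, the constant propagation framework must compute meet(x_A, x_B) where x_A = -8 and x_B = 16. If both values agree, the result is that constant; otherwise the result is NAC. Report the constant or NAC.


Meet operation: if both paths give the same constant, result is that constant; if they differ, result is NAC (not-a-constant).
Path A: -8, Path B: 16 -> differ
Result: not-a-constant -> NAC

NAC


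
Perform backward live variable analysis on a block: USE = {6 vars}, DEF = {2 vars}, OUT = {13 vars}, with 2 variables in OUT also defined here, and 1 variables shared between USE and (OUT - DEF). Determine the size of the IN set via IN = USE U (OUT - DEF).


OUT - DEF: 13 - 2 = 11
|IN| = |USE| + |OUT - DEF| - |USE ∩ (OUT - DEF)| = 6 + 11 - 1 = 16

16


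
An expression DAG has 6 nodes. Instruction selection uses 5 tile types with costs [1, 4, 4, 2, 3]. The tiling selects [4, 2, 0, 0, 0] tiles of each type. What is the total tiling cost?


Total cost = sum(count_i * cost_i)
= 4*1 + 2*4 + 0*4 + 0*2 + 0*3
= 12

12


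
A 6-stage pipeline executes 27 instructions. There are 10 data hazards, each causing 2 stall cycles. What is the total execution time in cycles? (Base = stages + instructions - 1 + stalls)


Base cycles = 6 + 27 - 1 = 32
Total stalls = 10 * 2 = 20
Total = 32 + 20 = 52

52


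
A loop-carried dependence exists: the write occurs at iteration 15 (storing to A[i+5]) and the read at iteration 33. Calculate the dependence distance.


Distance = read iteration - write iteration
= 33 - 15 = 18

18


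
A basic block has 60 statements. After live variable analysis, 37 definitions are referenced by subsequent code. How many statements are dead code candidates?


Dead code = total statements - live definitions
= 60 - 37 = 23

23


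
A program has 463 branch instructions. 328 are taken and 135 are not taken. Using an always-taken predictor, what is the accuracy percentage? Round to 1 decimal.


Predictor: always-taken
Correct predictions = 328
Accuracy = 328 / 463 * 100 = 70.8%

70.8


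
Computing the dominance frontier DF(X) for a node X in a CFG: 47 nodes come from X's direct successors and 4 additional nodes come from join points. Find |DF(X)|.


DF(X) = direct successor contributions + join point contributions
= 47 + 4 = 51

51


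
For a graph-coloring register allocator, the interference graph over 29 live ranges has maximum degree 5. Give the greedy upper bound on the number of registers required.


Greedy coloring never needs more than (max_degree + 1) colors: when coloring a vertex, at most max_degree neighbors are already colored.
Upper bound = 5 + 1 = 6

6


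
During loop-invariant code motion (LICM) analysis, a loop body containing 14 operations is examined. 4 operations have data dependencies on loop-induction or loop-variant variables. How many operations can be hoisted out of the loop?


Invariant candidates = total - loop-dependent
= 14 - 4 = 10

10


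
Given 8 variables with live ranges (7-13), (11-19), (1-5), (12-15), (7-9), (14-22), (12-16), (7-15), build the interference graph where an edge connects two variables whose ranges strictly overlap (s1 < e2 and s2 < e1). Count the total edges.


Check all pairs for overlapping intervals.
Two intervals (s1,e1) and (s2,e2) overlap if s1 < e2 and s2 < e1.
v0 (7-13) vs v1..v7: overlaps v1, v3, v4, v6, v7 -> 5
v1 (11-19) vs v2..v7: overlaps v3, v5, v6, v7 -> 4
v2 (1-5) vs v3..v7: overlaps none -> 0
v3 (12-15) vs v4..v7: overlaps v5, v6, v7 -> 3
v4 (7-9) vs v5..v7: overlaps v7 -> 1
v5 (14-22) vs v6..v7: overlaps v6, v7 -> 2
v6 (12-16) vs v7: overlaps v7 -> 1
Total overlapping pairs = 5 + 4 + 0 + 3 + 1 + 2 + 1 = 16

16


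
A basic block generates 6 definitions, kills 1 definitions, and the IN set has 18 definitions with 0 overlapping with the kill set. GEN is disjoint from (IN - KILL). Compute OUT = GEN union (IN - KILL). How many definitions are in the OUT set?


IN - KILL: 18 - 0 = 18 surviving definitions
OUT = GEN + surviving = 6 + 18 = 24

24
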